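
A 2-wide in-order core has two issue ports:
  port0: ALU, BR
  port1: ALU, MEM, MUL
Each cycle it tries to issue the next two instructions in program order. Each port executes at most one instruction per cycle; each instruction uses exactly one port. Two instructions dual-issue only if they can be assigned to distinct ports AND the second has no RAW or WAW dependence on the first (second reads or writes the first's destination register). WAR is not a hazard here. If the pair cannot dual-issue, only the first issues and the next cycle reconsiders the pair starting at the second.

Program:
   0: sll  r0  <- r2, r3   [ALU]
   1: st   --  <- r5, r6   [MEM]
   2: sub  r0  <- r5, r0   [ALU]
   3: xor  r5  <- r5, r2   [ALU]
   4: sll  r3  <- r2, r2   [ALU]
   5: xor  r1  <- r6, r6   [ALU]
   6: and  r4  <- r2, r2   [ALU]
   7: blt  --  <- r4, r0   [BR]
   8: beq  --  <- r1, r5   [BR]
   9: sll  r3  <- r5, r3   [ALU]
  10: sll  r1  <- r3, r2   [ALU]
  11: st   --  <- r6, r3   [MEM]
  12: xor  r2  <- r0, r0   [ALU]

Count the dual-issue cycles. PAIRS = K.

c0: i0+i1 sll.ALU/st.MEM  dual
c1: i2+i3 sub.ALU/xor.ALU  dual
c2: i4+i5 sll.ALU/xor.ALU  dual
c3: i6 and.ALU  RAW r4
c4: i7 blt.BR  no-port BR/BR
c5: i8+i9 beq.BR/sll.ALU  dual
c6: i10+i11 sll.ALU/st.MEM  dual
c7: i12 xor.ALU  tail

PAIRS = 5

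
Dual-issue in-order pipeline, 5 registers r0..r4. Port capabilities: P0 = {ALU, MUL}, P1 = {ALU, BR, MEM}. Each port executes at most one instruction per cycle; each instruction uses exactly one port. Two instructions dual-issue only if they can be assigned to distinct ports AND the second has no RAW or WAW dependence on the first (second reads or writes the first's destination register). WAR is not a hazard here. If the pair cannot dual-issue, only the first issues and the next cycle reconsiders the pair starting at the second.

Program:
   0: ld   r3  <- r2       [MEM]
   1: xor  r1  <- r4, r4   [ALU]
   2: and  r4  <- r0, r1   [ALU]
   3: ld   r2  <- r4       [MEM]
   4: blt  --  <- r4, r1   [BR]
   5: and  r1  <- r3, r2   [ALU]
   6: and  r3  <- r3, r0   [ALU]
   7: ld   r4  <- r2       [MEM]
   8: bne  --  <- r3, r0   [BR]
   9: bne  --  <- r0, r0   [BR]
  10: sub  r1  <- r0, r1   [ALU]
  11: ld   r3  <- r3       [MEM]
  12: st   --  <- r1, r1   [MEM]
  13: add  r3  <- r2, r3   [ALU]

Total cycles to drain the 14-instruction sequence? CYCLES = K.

#0 head=0: ld/xor i0/i1 dual
#1 head=2: and i2 RAW r4
#2 head=3: ld i3 no-port MEM/BR
#3 head=4: blt/and i4/i5 dual
#4 head=6: and/ld i6/i7 dual
#5 head=8: bne i8 no-port BR/BR
#6 head=9: bne/sub i9/i10 dual
#7 head=11: ld i11 no-port MEM/MEM
#8 head=12: st/add i12/i13 dual

CYCLES = 9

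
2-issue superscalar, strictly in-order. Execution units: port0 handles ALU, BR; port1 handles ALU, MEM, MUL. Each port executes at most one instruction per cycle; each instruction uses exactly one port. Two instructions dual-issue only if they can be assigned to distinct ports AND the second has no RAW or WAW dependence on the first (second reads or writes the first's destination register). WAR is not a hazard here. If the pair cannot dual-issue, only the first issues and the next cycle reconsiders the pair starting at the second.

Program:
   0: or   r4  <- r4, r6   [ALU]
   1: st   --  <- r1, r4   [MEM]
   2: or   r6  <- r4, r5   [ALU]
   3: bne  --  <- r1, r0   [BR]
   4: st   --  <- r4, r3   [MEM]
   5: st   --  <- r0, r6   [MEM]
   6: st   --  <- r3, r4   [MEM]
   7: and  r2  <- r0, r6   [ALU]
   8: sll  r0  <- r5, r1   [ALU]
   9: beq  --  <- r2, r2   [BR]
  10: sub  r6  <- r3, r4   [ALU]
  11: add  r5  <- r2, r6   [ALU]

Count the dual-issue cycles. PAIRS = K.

PAIRS = 4

[0] i0  or  -- RAW r4
[1] i1+i2  st/or  -- pair
[2] i3+i4  bne/st  -- pair
[3] i5  st  -- no-port MEM/MEM
[4] i6+i7  st/and  -- pair
[5] i8+i9  sll/beq  -- pair
[6] i10  sub  -- RAW r6
[7] i11  add  -- tail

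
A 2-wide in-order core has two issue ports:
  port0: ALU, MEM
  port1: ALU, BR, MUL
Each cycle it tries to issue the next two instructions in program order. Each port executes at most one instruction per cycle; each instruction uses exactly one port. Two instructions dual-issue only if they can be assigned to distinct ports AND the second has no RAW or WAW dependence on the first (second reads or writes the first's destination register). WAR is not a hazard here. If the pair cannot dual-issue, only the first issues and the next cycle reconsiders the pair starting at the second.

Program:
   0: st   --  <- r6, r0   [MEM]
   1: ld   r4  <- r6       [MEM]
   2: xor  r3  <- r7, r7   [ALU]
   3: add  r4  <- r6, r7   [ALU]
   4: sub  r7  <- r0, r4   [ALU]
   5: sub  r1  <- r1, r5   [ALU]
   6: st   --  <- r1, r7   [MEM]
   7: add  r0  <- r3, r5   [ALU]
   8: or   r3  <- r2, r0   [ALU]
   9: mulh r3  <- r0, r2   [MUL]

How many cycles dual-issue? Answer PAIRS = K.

[0] i0  st.MEM  -- no-port MEM/MEM
[1] i1+i2  ld.MEM;xor.ALU  -- 2-wide
[2] i3  add.ALU  -- RAW r4
[3] i4+i5  sub.ALU;sub.ALU  -- 2-wide
[4] i6+i7  st.MEM;add.ALU  -- 2-wide
[5] i8  or.ALU  -- WAW r3
[6] i9  mulh.MUL  -- tail

PAIRS = 3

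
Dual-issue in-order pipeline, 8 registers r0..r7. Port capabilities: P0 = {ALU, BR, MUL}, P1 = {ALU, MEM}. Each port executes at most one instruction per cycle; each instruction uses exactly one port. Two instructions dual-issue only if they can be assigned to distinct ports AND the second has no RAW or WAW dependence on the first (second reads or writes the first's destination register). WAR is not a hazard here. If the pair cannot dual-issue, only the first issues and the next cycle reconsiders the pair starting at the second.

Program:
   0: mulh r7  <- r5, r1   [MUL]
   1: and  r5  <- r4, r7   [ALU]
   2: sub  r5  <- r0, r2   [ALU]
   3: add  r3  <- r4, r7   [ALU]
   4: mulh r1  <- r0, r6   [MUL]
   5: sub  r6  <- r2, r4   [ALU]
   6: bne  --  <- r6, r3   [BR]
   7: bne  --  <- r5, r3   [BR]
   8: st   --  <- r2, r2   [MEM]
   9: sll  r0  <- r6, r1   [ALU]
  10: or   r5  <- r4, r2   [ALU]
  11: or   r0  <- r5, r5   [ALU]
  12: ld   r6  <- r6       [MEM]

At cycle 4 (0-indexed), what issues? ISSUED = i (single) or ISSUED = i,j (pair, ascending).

c0: i0 mulh  RAW r7
c1: i1 and  WAW r5
c2: i2+i3 sub add  dual
c3: i4+i5 mulh sub  dual
c4: i6 bne  no-port BR/BR
c5: i7+i8 bne st  dual
c6: i9+i10 sll or  dual
c7: i11+i12 or ld  dual

ISSUED = 6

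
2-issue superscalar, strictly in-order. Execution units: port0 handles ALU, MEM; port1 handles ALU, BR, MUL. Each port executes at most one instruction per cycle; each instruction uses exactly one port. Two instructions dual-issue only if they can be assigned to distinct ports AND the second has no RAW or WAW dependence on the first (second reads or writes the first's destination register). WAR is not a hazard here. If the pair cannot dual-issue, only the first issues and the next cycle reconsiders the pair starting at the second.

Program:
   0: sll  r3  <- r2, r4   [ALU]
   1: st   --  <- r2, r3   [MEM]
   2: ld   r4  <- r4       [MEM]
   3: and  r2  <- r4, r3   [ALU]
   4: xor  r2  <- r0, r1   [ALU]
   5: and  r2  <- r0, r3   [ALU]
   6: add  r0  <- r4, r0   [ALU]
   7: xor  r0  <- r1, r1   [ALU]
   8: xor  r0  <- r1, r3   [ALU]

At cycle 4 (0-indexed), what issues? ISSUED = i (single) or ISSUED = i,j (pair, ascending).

0. sll.ALU @i0  | RAW r3
1. st.MEM @i1  | no-port MEM/MEM
2. ld.MEM @i2  | RAW r4
3. and.ALU @i3  | WAW r2
4. xor.ALU @i4  | WAW r2
5. and.ALU;add.ALU @i5+i6  | dual
6. xor.ALU @i7  | WAW r0
7. xor.ALU @i8  | tail

ISSUED = 4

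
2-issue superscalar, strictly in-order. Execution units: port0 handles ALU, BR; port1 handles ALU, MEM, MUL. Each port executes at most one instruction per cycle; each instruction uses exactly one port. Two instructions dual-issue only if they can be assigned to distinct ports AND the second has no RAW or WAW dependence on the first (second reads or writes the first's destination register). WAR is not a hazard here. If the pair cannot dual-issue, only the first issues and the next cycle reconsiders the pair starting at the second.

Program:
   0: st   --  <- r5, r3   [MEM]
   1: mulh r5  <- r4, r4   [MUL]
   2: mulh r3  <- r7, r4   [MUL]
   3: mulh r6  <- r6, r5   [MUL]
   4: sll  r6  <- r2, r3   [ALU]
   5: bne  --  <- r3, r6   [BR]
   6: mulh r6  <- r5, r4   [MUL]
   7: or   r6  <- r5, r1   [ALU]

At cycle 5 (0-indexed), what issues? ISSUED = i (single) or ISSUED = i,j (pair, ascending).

ISSUED = 5,6

c0: i0 st.MEM  no-port MEM/MUL
c1: i1 mulh.MUL  no-port MUL/MUL
c2: i2 mulh.MUL  no-port MUL/MUL
c3: i3 mulh.MUL  WAW r6
c4: i4 sll.ALU  RAW r6
c5: i5+i6 bne.BR mulh.MUL  pair
c6: i7 or.ALU  tail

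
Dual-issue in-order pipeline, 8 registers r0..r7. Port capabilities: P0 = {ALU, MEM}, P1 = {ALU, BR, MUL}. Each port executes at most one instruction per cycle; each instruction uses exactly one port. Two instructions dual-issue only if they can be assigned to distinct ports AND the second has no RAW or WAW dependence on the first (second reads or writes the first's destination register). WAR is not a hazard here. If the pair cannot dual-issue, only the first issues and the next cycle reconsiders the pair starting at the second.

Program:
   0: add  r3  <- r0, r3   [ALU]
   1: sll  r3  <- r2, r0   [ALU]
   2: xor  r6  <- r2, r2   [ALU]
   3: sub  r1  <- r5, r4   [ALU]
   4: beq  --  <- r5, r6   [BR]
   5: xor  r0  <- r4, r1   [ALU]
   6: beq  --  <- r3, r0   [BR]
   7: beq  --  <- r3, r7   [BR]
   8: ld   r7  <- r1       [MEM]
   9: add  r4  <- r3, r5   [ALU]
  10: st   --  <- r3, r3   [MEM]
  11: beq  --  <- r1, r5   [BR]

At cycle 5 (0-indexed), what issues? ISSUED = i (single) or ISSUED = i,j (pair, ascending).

[0] i0  add.ALU  -- WAW r3
[1] i1+i2  sll.ALU+xor.ALU  -- pair
[2] i3+i4  sub.ALU+beq.BR  -- pair
[3] i5  xor.ALU  -- RAW r0
[4] i6  beq.BR  -- no-port BR/BR
[5] i7+i8  beq.BR+ld.MEM  -- pair
[6] i9+i10  add.ALU+st.MEM  -- pair
[7] i11  beq.BR  -- tail

ISSUED = 7,8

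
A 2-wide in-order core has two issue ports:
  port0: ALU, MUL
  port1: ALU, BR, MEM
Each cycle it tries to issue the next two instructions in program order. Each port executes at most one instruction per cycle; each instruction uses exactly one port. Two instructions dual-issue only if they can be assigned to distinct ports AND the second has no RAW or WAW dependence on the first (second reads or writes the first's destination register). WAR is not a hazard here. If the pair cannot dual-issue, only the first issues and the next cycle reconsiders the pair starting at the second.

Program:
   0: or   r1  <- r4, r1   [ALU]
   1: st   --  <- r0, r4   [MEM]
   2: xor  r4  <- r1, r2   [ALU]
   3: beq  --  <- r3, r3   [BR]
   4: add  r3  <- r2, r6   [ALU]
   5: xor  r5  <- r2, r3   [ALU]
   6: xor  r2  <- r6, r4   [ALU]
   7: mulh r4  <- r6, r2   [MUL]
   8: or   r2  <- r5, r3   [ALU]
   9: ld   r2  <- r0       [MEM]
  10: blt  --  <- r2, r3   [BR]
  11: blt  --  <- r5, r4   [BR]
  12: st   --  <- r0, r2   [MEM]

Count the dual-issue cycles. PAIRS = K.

PAIRS = 4

t=0 i0+i1:or.ALU/st.MEM ; pair
t=1 i2+i3:xor.ALU/beq.BR ; pair
t=2 i4:add.ALU ; RAW r3
t=3 i5+i6:xor.ALU/xor.ALU ; pair
t=4 i7+i8:mulh.MUL/or.ALU ; pair
t=5 i9:ld.MEM ; no-port MEM/BR
t=6 i10:blt.BR ; no-port BR/BR
t=7 i11:blt.BR ; no-port BR/MEM
t=8 i12:st.MEM ; tail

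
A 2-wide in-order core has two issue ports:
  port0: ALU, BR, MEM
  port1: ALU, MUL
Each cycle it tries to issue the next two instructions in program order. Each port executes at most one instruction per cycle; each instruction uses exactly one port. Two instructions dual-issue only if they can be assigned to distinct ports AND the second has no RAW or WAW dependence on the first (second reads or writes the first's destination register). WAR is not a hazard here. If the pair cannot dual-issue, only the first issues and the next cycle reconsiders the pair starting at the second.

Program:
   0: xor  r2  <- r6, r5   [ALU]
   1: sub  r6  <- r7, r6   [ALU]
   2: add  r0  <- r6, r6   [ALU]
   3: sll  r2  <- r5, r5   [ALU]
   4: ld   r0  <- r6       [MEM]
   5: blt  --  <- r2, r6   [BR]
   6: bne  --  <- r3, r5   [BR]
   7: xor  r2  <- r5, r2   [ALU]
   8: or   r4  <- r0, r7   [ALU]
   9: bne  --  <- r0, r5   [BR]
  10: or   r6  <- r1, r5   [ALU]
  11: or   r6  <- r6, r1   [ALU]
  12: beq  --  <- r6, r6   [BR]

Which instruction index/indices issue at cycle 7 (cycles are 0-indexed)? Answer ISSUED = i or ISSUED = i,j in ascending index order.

ISSUED = 11

0. xor.ALU+sub.ALU @i0+i1  | pair
1. add.ALU+sll.ALU @i2+i3  | pair
2. ld.MEM @i4  | no-port MEM/BR
3. blt.BR @i5  | no-port BR/BR
4. bne.BR+xor.ALU @i6+i7  | pair
5. or.ALU+bne.BR @i8+i9  | pair
6. or.ALU @i10  | RAW+WAW r6
7. or.ALU @i11  | RAW r6
8. beq.BR @i12  | tail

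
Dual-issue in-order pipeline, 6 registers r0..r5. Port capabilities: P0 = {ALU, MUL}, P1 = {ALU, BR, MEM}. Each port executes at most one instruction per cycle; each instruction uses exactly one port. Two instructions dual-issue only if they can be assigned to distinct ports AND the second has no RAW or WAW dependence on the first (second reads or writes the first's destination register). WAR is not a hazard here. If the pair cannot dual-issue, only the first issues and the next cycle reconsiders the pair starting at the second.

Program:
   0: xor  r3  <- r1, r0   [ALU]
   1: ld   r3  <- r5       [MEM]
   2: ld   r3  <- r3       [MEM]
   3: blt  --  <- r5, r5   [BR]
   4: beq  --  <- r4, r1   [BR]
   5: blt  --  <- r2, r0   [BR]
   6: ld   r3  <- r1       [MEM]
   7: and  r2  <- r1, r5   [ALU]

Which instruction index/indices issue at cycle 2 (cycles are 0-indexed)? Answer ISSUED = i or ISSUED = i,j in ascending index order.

t=0 i0:xor ; WAW r3
t=1 i1:ld ; no-port MEM/MEM
t=2 i2:ld ; no-port MEM/BR
t=3 i3:blt ; no-port BR/BR
t=4 i4:beq ; no-port BR/BR
t=5 i5:blt ; no-port BR/MEM
t=6 i6&i7:ld/and ; dual

ISSUED = 2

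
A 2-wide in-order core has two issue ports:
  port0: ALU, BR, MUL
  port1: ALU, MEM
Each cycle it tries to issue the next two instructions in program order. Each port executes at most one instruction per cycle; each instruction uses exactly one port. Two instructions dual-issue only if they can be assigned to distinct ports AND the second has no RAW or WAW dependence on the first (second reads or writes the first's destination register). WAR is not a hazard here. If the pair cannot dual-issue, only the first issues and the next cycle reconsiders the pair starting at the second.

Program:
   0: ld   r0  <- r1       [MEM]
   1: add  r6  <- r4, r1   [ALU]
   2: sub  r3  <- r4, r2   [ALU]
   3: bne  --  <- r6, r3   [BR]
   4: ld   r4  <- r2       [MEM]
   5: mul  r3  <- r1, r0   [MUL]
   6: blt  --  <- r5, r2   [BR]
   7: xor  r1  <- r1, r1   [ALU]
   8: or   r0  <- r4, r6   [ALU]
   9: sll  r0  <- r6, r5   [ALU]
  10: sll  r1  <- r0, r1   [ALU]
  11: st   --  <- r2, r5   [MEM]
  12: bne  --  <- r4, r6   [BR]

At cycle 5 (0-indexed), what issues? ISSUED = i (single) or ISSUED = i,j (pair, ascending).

#0 head=0: ld.MEM/add.ALU i0&i1 2-wide
#1 head=2: sub.ALU i2 RAW r3
#2 head=3: bne.BR/ld.MEM i3&i4 2-wide
#3 head=5: mul.MUL i5 no-port MUL/BR
#4 head=6: blt.BR/xor.ALU i6&i7 2-wide
#5 head=8: or.ALU i8 WAW r0
#6 head=9: sll.ALU i9 RAW r0
#7 head=10: sll.ALU/st.MEM i10&i11 2-wide
#8 head=12: bne.BR i12 tail

ISSUED = 8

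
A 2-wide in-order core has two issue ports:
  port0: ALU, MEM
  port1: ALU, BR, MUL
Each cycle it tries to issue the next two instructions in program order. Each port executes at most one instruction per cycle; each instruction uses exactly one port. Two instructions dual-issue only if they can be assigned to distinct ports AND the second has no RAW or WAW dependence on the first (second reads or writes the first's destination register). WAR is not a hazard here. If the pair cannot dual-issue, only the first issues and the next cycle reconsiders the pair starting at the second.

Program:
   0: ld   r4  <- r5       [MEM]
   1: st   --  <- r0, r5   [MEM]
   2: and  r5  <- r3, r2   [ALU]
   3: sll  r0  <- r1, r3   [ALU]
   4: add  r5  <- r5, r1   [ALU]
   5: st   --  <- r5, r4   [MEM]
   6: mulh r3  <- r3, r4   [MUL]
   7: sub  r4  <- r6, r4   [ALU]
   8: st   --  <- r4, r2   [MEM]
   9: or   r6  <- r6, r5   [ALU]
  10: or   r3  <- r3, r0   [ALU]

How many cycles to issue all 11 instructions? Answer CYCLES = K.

t=0 i0:ld.MEM ; no-port MEM/MEM
t=1 i1&i2:st.MEM;and.ALU ; pair
t=2 i3&i4:sll.ALU;add.ALU ; pair
t=3 i5&i6:st.MEM;mulh.MUL ; pair
t=4 i7:sub.ALU ; RAW r4
t=5 i8&i9:st.MEM;or.ALU ; pair
t=6 i10:or.ALU ; tail

CYCLES = 7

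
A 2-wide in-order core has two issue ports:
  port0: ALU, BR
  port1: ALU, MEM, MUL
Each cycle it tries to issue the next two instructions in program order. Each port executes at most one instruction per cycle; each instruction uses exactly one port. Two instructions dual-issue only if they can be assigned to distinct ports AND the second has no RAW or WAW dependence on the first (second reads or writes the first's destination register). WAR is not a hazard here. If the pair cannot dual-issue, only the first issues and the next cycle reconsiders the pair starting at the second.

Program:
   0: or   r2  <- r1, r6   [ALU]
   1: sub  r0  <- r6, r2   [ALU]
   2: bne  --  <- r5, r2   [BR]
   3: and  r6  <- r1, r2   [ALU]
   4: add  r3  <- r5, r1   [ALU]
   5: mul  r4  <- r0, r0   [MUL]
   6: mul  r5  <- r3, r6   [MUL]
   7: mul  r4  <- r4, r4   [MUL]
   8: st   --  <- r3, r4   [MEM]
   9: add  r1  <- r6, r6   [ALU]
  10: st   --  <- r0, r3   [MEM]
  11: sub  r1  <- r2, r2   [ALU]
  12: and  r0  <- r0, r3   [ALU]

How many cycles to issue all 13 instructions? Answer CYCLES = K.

CYCLES = 9

#0 head=0: or.ALU i0 RAW r2
#1 head=1: sub.ALU;bne.BR i1/i2 dual
#2 head=3: and.ALU;add.ALU i3/i4 dual
#3 head=5: mul.MUL i5 no-port MUL/MUL
#4 head=6: mul.MUL i6 no-port MUL/MUL
#5 head=7: mul.MUL i7 no-port MUL/MEM
#6 head=8: st.MEM;add.ALU i8/i9 dual
#7 head=10: st.MEM;sub.ALU i10/i11 dual
#8 head=12: and.ALU i12 tail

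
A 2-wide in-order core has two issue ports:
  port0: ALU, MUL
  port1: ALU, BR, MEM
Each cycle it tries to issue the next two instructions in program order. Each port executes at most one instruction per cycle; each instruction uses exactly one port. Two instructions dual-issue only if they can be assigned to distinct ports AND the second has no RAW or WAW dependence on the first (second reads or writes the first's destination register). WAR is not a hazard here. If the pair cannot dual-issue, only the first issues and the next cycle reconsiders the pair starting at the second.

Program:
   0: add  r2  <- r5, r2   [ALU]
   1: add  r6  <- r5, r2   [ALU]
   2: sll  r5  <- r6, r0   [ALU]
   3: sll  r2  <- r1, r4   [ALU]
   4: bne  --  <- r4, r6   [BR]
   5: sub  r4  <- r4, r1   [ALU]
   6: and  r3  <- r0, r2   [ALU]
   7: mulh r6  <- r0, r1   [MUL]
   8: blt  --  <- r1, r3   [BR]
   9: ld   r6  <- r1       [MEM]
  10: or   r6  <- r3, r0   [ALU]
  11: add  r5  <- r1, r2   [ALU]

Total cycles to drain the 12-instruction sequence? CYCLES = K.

t=0 i0:add ; RAW r2
t=1 i1:add ; RAW r6
t=2 i2/i3:sll/sll ; 2-wide
t=3 i4/i5:bne/sub ; 2-wide
t=4 i6/i7:and/mulh ; 2-wide
t=5 i8:blt ; no-port BR/MEM
t=6 i9:ld ; WAW r6
t=7 i10/i11:or/add ; 2-wide

CYCLES = 8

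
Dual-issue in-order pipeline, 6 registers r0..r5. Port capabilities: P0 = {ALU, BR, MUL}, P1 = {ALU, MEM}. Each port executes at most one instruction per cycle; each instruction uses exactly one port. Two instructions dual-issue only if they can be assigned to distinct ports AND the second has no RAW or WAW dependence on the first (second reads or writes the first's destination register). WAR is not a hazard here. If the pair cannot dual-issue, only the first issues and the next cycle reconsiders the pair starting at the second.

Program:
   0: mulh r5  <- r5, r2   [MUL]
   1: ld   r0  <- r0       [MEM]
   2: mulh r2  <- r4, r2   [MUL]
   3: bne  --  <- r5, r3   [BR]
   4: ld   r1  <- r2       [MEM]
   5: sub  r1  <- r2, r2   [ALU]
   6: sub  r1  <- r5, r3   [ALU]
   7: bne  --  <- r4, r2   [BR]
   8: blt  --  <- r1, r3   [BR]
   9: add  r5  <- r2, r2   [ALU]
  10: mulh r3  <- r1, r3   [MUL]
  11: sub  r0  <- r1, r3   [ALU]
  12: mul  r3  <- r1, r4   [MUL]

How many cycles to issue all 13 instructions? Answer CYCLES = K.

CYCLES = 8

#0 head=0: mulh ld i0&i1 2-wide
#1 head=2: mulh i2 no-port MUL/BR
#2 head=3: bne ld i3&i4 2-wide
#3 head=5: sub i5 WAW r1
#4 head=6: sub bne i6&i7 2-wide
#5 head=8: blt add i8&i9 2-wide
#6 head=10: mulh i10 RAW r3
#7 head=11: sub mul i11&i12 2-wide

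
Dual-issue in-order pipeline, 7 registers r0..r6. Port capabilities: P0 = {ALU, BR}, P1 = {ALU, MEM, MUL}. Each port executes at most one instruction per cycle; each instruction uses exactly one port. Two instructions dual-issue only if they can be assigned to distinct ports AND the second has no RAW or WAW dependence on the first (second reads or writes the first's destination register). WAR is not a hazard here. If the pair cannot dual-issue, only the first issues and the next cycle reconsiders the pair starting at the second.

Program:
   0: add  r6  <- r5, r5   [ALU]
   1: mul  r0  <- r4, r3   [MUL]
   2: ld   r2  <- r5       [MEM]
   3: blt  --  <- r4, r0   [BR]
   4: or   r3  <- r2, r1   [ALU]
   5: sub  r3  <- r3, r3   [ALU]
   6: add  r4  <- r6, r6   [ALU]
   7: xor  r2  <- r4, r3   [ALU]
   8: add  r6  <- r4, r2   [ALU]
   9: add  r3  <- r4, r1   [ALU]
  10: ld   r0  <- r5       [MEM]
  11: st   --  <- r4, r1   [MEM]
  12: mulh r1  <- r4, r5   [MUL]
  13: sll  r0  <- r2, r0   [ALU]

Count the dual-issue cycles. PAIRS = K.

PAIRS = 5

c0: i0&i1 add+mul  pair
c1: i2&i3 ld+blt  pair
c2: i4 or  RAW+WAW r3
c3: i5&i6 sub+add  pair
c4: i7 xor  RAW r2
c5: i8&i9 add+add  pair
c6: i10 ld  no-port MEM/MEM
c7: i11 st  no-port MEM/MUL
c8: i12&i13 mulh+sll  pair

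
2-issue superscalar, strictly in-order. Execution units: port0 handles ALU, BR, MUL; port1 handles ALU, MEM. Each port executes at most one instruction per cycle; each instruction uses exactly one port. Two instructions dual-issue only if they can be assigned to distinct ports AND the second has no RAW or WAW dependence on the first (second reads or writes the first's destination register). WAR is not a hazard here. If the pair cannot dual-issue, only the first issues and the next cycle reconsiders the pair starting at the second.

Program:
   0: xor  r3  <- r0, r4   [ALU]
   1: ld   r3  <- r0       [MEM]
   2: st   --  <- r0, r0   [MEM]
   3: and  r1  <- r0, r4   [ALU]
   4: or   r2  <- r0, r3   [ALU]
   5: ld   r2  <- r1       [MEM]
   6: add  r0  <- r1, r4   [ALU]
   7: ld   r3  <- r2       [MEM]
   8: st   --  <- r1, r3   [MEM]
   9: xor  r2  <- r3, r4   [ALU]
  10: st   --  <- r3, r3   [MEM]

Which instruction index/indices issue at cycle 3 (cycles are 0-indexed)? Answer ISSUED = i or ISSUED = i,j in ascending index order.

ISSUED = 4

0. xor @i0  | WAW r3
1. ld @i1  | no-port MEM/MEM
2. st+and @i2,i3  | 2-wide
3. or @i4  | WAW r2
4. ld+add @i5,i6  | 2-wide
5. ld @i7  | no-port MEM/MEM
6. st+xor @i8,i9  | 2-wide
7. st @i10  | tail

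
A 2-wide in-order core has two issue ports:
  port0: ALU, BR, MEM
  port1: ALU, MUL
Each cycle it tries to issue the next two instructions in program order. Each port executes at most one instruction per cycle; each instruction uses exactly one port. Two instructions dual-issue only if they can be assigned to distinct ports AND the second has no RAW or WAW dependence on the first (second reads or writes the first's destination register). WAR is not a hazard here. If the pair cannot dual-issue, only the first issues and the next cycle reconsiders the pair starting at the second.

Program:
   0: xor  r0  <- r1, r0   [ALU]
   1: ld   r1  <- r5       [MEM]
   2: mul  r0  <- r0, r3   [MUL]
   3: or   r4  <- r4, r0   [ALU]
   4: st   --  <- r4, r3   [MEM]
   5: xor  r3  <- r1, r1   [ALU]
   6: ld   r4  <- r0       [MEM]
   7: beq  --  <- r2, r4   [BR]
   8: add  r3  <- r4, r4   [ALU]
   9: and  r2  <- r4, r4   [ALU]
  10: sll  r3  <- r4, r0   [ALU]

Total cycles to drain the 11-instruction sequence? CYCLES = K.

CYCLES = 7

c0: i0&i1 xor;ld  dual
c1: i2 mul  RAW r0
c2: i3 or  RAW r4
c3: i4&i5 st;xor  dual
c4: i6 ld  no-port MEM/BR
c5: i7&i8 beq;add  dual
c6: i9&i10 and;sll  dual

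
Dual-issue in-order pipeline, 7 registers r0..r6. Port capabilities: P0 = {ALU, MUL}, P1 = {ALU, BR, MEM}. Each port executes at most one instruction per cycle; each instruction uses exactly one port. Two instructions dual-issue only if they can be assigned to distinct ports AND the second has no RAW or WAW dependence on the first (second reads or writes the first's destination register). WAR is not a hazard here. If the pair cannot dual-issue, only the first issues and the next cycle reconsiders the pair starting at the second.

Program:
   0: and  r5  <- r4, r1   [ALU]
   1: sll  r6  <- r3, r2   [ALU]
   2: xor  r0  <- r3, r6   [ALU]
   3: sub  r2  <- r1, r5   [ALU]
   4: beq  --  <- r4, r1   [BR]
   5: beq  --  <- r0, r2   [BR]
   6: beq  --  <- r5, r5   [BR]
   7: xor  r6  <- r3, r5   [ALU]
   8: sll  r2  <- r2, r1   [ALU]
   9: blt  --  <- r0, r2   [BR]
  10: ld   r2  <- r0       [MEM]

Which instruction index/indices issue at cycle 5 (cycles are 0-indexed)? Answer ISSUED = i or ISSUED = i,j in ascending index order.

t=0 i0+i1:and.ALU;sll.ALU ; 2-wide
t=1 i2+i3:xor.ALU;sub.ALU ; 2-wide
t=2 i4:beq.BR ; no-port BR/BR
t=3 i5:beq.BR ; no-port BR/BR
t=4 i6+i7:beq.BR;xor.ALU ; 2-wide
t=5 i8:sll.ALU ; RAW r2
t=6 i9:blt.BR ; no-port BR/MEM
t=7 i10:ld.MEM ; tail

ISSUED = 8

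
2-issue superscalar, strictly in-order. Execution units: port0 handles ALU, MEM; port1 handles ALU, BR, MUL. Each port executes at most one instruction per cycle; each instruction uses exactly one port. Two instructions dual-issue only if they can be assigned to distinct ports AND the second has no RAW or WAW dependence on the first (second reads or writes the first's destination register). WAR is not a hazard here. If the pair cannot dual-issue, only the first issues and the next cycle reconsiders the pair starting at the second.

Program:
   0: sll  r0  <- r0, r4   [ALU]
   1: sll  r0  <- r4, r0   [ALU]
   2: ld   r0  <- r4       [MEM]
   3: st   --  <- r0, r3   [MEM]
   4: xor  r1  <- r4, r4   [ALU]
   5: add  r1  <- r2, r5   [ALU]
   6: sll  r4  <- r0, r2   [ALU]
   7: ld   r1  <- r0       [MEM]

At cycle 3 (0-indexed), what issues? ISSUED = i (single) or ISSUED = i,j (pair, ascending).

0. sll.ALU @i0  | RAW+WAW r0
1. sll.ALU @i1  | WAW r0
2. ld.MEM @i2  | no-port MEM/MEM
3. st.MEM+xor.ALU @i3,i4  | dual
4. add.ALU+sll.ALU @i5,i6  | dual
5. ld.MEM @i7  | tail

ISSUED = 3,4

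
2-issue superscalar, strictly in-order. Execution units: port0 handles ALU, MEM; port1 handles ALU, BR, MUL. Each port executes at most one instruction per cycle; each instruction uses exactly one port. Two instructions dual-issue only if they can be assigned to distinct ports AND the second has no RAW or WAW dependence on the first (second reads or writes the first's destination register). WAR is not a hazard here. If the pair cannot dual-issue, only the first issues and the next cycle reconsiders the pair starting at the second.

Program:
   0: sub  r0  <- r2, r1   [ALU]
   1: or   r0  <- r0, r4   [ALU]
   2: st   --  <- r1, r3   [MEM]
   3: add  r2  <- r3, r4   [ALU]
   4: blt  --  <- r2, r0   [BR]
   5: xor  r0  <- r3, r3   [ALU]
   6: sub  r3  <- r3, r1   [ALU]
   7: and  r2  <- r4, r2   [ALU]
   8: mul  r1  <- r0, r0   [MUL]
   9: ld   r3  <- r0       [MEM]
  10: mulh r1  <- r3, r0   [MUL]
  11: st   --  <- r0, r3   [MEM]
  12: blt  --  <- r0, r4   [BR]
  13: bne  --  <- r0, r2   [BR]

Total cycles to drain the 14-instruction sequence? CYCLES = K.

0. sub @i0  | RAW+WAW r0
1. or+st @i1&i2  | pair
2. add @i3  | RAW r2
3. blt+xor @i4&i5  | pair
4. sub+and @i6&i7  | pair
5. mul+ld @i8&i9  | pair
6. mulh+st @i10&i11  | pair
7. blt @i12  | no-port BR/BR
8. bne @i13  | tail

CYCLES = 9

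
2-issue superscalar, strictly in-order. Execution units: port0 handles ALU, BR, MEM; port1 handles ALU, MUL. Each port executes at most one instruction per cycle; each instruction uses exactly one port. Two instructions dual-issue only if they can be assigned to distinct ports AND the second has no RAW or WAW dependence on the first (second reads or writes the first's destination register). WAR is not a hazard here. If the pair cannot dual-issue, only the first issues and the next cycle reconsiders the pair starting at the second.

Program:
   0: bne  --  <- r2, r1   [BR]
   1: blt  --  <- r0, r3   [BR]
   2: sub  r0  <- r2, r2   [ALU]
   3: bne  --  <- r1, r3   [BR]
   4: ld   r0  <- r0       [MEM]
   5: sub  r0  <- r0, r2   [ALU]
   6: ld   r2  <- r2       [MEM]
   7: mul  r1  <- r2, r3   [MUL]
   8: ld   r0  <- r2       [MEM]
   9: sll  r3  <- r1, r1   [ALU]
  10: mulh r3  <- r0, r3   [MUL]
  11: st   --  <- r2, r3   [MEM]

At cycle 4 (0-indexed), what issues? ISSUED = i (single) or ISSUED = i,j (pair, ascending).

[0] i0  bne.BR  -- no-port BR/BR
[1] i1,i2  blt.BR/sub.ALU  -- pair
[2] i3  bne.BR  -- no-port BR/MEM
[3] i4  ld.MEM  -- RAW+WAW r0
[4] i5,i6  sub.ALU/ld.MEM  -- pair
[5] i7,i8  mul.MUL/ld.MEM  -- pair
[6] i9  sll.ALU  -- RAW+WAW r3
[7] i10  mulh.MUL  -- RAW r3
[8] i11  st.MEM  -- tail

ISSUED = 5,6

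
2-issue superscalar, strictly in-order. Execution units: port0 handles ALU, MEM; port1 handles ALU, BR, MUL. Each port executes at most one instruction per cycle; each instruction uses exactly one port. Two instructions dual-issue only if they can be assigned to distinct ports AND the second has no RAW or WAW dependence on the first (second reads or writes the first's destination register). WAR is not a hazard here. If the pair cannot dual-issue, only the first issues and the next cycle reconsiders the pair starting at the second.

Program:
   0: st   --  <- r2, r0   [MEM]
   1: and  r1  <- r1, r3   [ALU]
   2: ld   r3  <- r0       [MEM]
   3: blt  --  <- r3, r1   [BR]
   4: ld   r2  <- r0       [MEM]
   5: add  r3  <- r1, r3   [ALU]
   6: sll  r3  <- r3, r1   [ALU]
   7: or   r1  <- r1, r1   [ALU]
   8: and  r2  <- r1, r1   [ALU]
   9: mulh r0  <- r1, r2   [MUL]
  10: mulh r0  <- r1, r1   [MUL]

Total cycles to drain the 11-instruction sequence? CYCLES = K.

CYCLES = 8

t=0 i0,i1:st.MEM;and.ALU ; pair
t=1 i2:ld.MEM ; RAW r3
t=2 i3,i4:blt.BR;ld.MEM ; pair
t=3 i5:add.ALU ; RAW+WAW r3
t=4 i6,i7:sll.ALU;or.ALU ; pair
t=5 i8:and.ALU ; RAW r2
t=6 i9:mulh.MUL ; no-port MUL/MUL
t=7 i10:mulh.MUL ; tail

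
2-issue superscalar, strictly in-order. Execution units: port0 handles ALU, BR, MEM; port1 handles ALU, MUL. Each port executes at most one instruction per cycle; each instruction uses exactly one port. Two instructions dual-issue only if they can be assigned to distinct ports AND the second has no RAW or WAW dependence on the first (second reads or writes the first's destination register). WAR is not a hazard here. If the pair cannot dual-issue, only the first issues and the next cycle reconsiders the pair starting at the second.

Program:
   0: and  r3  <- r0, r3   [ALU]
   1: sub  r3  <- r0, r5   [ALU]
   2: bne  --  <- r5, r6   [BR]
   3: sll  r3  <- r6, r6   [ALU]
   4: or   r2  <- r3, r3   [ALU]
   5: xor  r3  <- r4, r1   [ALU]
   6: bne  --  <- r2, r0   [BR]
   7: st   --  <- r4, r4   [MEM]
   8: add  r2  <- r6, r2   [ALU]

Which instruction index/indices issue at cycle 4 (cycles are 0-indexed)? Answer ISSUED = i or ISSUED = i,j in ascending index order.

t=0 i0:and.ALU ; WAW r3
t=1 i1,i2:sub.ALU/bne.BR ; dual
t=2 i3:sll.ALU ; RAW r3
t=3 i4,i5:or.ALU/xor.ALU ; dual
t=4 i6:bne.BR ; no-port BR/MEM
t=5 i7,i8:st.MEM/add.ALU ; dual

ISSUED = 6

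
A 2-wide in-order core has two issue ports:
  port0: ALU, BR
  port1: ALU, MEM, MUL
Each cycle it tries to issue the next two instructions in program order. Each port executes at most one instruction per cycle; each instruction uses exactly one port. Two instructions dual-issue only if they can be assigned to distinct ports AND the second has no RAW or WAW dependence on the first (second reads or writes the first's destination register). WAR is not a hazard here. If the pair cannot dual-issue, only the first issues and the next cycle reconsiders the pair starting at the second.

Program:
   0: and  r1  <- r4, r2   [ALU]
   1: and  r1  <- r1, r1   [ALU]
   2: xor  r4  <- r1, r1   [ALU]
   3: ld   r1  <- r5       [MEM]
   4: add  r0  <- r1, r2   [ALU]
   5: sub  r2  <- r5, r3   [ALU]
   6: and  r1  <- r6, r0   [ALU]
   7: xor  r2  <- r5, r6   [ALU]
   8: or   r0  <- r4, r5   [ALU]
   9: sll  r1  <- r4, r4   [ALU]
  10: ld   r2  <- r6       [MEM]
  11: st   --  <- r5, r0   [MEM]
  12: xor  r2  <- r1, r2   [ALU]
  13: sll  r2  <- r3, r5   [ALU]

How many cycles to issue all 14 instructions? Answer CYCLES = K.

c0: i0 and.ALU  RAW+WAW r1
c1: i1 and.ALU  RAW r1
c2: i2+i3 xor.ALU;ld.MEM  dual
c3: i4+i5 add.ALU;sub.ALU  dual
c4: i6+i7 and.ALU;xor.ALU  dual
c5: i8+i9 or.ALU;sll.ALU  dual
c6: i10 ld.MEM  no-port MEM/MEM
c7: i11+i12 st.MEM;xor.ALU  dual
c8: i13 sll.ALU  tail

CYCLES = 9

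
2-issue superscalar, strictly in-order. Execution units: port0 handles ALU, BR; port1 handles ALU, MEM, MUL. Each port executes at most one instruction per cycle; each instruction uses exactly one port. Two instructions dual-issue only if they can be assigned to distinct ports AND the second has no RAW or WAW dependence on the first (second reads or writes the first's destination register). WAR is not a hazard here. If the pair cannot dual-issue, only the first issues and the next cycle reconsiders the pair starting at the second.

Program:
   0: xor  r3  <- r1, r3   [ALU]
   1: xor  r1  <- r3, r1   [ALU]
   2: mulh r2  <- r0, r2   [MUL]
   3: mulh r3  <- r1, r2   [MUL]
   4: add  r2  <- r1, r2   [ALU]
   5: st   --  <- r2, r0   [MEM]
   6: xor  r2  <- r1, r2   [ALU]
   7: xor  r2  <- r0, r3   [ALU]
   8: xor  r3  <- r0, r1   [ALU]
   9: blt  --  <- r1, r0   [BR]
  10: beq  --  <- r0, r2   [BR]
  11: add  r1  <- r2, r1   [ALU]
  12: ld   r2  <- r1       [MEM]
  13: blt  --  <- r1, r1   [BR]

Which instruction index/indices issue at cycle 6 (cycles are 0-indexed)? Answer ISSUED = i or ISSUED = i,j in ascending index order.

  cy0 -> i0 (xor.ALU) RAW r3
  cy1 -> i1,i2 (xor.ALU/mulh.MUL) dual
  cy2 -> i3,i4 (mulh.MUL/add.ALU) dual
  cy3 -> i5,i6 (st.MEM/xor.ALU) dual
  cy4 -> i7,i8 (xor.ALU/xor.ALU) dual
  cy5 -> i9 (blt.BR) no-port BR/BR
  cy6 -> i10,i11 (beq.BR/add.ALU) dual
  cy7 -> i12,i13 (ld.MEM/blt.BR) dual

ISSUED = 10,11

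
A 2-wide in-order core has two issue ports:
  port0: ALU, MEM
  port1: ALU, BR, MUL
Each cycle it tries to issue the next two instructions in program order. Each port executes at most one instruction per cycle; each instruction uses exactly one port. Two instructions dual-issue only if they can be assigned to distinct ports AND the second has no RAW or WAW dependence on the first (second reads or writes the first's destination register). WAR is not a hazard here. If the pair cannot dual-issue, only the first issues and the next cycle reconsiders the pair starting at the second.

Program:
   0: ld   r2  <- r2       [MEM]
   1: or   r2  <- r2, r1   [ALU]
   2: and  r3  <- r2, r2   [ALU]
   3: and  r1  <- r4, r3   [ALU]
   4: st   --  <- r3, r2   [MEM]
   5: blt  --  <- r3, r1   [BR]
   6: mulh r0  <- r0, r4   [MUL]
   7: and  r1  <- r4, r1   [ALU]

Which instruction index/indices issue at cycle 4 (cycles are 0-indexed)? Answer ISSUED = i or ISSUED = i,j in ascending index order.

ISSUED = 5

t=0 i0:ld.MEM ; RAW+WAW r2
t=1 i1:or.ALU ; RAW r2
t=2 i2:and.ALU ; RAW r3
t=3 i3&i4:and.ALU/st.MEM ; 2-wide
t=4 i5:blt.BR ; no-port BR/MUL
t=5 i6&i7:mulh.MUL/and.ALU ; 2-wide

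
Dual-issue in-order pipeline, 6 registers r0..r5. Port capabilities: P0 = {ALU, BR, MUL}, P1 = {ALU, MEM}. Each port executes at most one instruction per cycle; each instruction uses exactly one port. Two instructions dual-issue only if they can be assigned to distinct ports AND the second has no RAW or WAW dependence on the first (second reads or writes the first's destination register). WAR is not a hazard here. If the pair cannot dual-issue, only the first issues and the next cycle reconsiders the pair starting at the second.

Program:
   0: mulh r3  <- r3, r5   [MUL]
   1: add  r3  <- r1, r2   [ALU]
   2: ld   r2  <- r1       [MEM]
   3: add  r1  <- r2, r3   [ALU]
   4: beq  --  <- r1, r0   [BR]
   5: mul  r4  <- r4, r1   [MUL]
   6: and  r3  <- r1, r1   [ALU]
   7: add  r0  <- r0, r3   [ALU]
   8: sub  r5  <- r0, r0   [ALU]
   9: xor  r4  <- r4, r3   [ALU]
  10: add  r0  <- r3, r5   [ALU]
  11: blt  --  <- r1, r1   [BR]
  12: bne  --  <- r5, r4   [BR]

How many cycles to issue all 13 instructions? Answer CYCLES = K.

[0] i0  mulh  -- WAW r3
[1] i1,i2  add+ld  -- dual
[2] i3  add  -- RAW r1
[3] i4  beq  -- no-port BR/MUL
[4] i5,i6  mul+and  -- dual
[5] i7  add  -- RAW r0
[6] i8,i9  sub+xor  -- dual
[7] i10,i11  add+blt  -- dual
[8] i12  bne  -- tail

CYCLES = 9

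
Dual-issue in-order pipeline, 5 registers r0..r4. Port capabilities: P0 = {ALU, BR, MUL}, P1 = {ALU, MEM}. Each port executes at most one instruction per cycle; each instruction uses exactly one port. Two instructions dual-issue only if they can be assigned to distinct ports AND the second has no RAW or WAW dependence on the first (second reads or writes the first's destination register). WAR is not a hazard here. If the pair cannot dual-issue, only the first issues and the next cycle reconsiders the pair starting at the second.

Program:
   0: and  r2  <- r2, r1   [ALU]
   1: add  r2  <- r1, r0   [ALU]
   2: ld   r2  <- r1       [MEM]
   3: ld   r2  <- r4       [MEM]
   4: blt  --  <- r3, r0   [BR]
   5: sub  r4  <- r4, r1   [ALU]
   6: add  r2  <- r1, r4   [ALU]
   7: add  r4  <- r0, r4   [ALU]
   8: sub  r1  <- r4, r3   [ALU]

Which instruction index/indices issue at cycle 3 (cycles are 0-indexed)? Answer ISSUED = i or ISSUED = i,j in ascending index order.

ISSUED = 3,4

  cy0 -> i0 (and.ALU) WAW r2
  cy1 -> i1 (add.ALU) WAW r2
  cy2 -> i2 (ld.MEM) no-port MEM/MEM
  cy3 -> i3&i4 (ld.MEM blt.BR) 2-wide
  cy4 -> i5 (sub.ALU) RAW r4
  cy5 -> i6&i7 (add.ALU add.ALU) 2-wide
  cy6 -> i8 (sub.ALU) tail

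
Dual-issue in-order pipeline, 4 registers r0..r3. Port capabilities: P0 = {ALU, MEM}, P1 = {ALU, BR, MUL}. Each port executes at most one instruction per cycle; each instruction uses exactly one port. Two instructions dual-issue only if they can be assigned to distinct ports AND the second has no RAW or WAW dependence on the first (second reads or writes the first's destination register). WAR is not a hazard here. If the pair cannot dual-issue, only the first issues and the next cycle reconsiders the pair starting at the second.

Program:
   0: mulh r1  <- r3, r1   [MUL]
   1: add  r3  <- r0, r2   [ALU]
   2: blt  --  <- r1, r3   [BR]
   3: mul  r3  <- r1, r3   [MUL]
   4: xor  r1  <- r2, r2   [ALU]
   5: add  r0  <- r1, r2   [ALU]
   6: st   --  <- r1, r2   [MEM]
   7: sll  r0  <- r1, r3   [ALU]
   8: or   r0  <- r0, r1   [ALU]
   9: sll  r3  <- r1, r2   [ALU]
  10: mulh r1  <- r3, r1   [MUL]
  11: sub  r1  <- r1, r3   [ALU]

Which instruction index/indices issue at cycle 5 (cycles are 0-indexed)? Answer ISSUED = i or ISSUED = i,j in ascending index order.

t=0 i0+i1:mulh;add ; 2-wide
t=1 i2:blt ; no-port BR/MUL
t=2 i3+i4:mul;xor ; 2-wide
t=3 i5+i6:add;st ; 2-wide
t=4 i7:sll ; RAW+WAW r0
t=5 i8+i9:or;sll ; 2-wide
t=6 i10:mulh ; RAW+WAW r1
t=7 i11:sub ; tail

ISSUED = 8,9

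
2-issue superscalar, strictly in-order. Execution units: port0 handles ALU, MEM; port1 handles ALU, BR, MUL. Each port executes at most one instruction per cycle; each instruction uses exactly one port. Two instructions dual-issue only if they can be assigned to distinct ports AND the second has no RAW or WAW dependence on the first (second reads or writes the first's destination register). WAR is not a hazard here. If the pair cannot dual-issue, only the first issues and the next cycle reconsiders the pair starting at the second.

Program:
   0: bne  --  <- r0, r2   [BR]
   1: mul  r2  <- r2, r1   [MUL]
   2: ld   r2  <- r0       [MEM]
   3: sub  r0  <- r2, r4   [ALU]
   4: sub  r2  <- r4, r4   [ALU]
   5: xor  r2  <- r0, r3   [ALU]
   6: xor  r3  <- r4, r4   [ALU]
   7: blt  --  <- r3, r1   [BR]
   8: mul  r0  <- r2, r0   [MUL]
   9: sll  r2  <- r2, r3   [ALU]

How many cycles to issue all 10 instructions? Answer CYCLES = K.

CYCLES = 7

#0 head=0: bne.BR i0 no-port BR/MUL
#1 head=1: mul.MUL i1 WAW r2
#2 head=2: ld.MEM i2 RAW r2
#3 head=3: sub.ALU+sub.ALU i3+i4 dual
#4 head=5: xor.ALU+xor.ALU i5+i6 dual
#5 head=7: blt.BR i7 no-port BR/MUL
#6 head=8: mul.MUL+sll.ALU i8+i9 dual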